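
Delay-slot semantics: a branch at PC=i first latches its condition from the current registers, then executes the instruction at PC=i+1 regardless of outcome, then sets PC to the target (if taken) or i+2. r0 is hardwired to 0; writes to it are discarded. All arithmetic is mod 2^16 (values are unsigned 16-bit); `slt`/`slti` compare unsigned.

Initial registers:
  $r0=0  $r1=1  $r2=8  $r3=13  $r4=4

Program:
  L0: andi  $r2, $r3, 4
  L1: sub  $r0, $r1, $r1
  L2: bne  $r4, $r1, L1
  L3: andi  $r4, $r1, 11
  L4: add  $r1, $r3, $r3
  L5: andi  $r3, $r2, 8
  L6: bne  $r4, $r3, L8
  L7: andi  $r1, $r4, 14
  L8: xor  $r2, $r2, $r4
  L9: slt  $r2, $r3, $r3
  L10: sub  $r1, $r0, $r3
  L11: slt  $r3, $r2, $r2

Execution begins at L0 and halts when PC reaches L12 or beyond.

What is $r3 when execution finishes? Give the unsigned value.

  step pc=0: andi  $r2, $r3, 4  regs=(0,1,4,13,4)
  step pc=1: sub  $r0, $r1, $r1  regs=(0,1,4,13,4)
  step pc=2: bne  $r4, $r1, L1  cond=T  regs=(0,1,4,13,4)
  step pc=3: andi  $r4, $r1, 11  regs=(0,1,4,13,1)
  step pc=1: sub  $r0, $r1, $r1  regs=(0,1,4,13,1)
  step pc=2: bne  $r4, $r1, L1  cond=F  regs=(0,1,4,13,1)
  step pc=3: andi  $r4, $r1, 11  regs=(0,1,4,13,1)
  step pc=4: add  $r1, $r3, $r3  regs=(0,26,4,13,1)
  step pc=5: andi  $r3, $r2, 8  regs=(0,26,4,0,1)
  step pc=6: bne  $r4, $r3, L8  cond=T  regs=(0,26,4,0,1)
  step pc=7: andi  $r1, $r4, 14  regs=(0,0,4,0,1)
  step pc=8: xor  $r2, $r2, $r4  regs=(0,0,5,0,1)
  step pc=9: slt  $r2, $r3, $r3  regs=(0,0,0,0,1)
  step pc=10: sub  $r1, $r0, $r3  regs=(0,0,0,0,1)
  step pc=11: slt  $r3, $r2, $r2  regs=(0,0,0,0,1)

0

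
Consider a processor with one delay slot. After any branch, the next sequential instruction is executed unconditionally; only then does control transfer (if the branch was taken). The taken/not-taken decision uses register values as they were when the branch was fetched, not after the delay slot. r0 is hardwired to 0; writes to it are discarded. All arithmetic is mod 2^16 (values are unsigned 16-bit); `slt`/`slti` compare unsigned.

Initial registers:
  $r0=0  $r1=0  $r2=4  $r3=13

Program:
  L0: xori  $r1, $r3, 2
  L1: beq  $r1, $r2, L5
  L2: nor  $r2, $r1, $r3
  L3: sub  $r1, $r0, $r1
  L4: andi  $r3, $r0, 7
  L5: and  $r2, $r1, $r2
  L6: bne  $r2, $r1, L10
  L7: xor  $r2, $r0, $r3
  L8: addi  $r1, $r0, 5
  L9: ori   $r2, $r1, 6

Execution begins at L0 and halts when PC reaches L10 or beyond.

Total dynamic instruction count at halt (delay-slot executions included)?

[0] xori  $r1, $r3, 2  →  {$r0:0, $r1:15, $r2:4, $r3:13}
[1] beq  $r1, $r2, L5  →  {$r0:0, $r1:15, $r2:4, $r3:13}  ⟨branch fallthrough⟩
[2] nor  $r2, $r1, $r3  →  {$r0:0, $r1:15, $r2:65520, $r3:13}
[3] sub  $r1, $r0, $r1  →  {$r0:0, $r1:65521, $r2:65520, $r3:13}
[4] andi  $r3, $r0, 7  →  {$r0:0, $r1:65521, $r2:65520, $r3:0}
[5] and  $r2, $r1, $r2  →  {$r0:0, $r1:65521, $r2:65520, $r3:0}
[6] bne  $r2, $r1, L10  →  {$r0:0, $r1:65521, $r2:65520, $r3:0}  ⟨branch taken⟩
[7] xor  $r2, $r0, $r3  →  {$r0:0, $r1:65521, $r2:0, $r3:0}

8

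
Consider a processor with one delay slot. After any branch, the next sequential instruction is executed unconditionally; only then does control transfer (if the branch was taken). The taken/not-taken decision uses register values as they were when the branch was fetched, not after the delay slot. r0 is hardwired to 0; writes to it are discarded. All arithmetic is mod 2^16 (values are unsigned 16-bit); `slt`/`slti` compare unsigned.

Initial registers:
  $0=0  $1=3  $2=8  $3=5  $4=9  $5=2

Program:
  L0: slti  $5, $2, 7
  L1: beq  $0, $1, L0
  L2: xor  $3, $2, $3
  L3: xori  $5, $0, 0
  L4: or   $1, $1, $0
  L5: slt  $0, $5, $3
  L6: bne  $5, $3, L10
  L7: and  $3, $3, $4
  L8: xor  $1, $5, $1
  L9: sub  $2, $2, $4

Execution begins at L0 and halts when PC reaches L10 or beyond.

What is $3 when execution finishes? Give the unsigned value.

9

[0] slti  $5, $2, 7  →  {$0:0, $1:3, $2:8, $3:5, $4:9, $5:0}
[1] beq  $0, $1, L0  →  {$0:0, $1:3, $2:8, $3:5, $4:9, $5:0}  ⟨branch fallthrough⟩
[2] xor  $3, $2, $3  →  {$0:0, $1:3, $2:8, $3:13, $4:9, $5:0}
[3] xori  $5, $0, 0  →  {$0:0, $1:3, $2:8, $3:13, $4:9, $5:0}
[4] or   $1, $1, $0  →  {$0:0, $1:3, $2:8, $3:13, $4:9, $5:0}
[5] slt  $0, $5, $3  →  {$0:0, $1:3, $2:8, $3:13, $4:9, $5:0}
[6] bne  $5, $3, L10  →  {$0:0, $1:3, $2:8, $3:13, $4:9, $5:0}  ⟨branch taken⟩
[7] and  $3, $3, $4  →  {$0:0, $1:3, $2:8, $3:9, $4:9, $5:0}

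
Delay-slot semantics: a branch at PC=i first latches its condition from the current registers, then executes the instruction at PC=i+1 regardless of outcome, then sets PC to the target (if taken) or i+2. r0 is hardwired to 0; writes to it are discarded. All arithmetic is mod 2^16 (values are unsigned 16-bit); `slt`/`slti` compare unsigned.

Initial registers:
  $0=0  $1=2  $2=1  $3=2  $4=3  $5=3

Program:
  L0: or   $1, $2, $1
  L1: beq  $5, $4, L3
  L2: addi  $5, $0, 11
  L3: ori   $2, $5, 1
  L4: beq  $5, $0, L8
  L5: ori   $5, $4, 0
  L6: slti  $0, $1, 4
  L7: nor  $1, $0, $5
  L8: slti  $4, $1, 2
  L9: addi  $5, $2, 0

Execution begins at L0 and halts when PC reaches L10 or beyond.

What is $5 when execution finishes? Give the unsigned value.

11

  step pc=0: or   $1, $2, $1  regs=(0,3,1,2,3,3)
  step pc=1: beq  $5, $4, L3  cond=T  regs=(0,3,1,2,3,3)
  step pc=2: addi  $5, $0, 11  regs=(0,3,1,2,3,11)
  step pc=3: ori   $2, $5, 1  regs=(0,3,11,2,3,11)
  step pc=4: beq  $5, $0, L8  cond=F  regs=(0,3,11,2,3,11)
  step pc=5: ori   $5, $4, 0  regs=(0,3,11,2,3,3)
  step pc=6: slti  $0, $1, 4  regs=(0,3,11,2,3,3)
  step pc=7: nor  $1, $0, $5  regs=(0,65532,11,2,3,3)
  step pc=8: slti  $4, $1, 2  regs=(0,65532,11,2,0,3)
  step pc=9: addi  $5, $2, 0  regs=(0,65532,11,2,0,11)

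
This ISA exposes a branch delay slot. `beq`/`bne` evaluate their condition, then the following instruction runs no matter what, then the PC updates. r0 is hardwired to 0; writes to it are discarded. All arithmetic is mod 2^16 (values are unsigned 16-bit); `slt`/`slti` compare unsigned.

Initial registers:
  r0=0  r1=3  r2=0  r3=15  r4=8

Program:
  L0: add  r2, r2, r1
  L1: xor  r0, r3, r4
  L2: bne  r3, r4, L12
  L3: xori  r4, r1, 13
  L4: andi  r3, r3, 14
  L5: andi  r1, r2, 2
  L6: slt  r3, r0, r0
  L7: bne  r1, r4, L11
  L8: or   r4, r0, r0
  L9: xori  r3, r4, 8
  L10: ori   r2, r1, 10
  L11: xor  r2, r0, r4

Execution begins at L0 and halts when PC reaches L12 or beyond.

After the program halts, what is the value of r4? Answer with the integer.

  step pc=0: add  r2, r2, r1  regs=(0,3,3,15,8)
  step pc=1: xor  r0, r3, r4  regs=(0,3,3,15,8)
  step pc=2: bne  r3, r4, L12  cond=T  regs=(0,3,3,15,8)
  step pc=3: xori  r4, r1, 13  regs=(0,3,3,15,14)

14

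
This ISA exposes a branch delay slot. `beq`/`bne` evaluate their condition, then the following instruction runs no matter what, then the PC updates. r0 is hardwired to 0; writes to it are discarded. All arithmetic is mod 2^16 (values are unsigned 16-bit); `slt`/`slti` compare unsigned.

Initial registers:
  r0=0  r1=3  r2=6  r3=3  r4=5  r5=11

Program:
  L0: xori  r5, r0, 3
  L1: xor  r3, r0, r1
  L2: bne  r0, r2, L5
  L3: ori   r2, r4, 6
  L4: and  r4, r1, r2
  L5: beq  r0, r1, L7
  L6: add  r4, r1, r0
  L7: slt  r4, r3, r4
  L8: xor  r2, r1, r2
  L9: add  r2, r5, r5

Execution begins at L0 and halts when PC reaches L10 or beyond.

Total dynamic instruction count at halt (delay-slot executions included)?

PC=0  xori  r5, r0, 3        | r0=0 r1=3 r2=6 r3=3 r4=5 r5=3
PC=1  xor  r3, r0, r1        | r0=0 r1=3 r2=6 r3=3 r4=5 r5=3
PC=2  bne  r0, r2, L5        | r0=0 r1=3 r2=6 r3=3 r4=5 r5=3  [TAKEN]
PC=3  ori   r2, r4, 6        | r0=0 r1=3 r2=7 r3=3 r4=5 r5=3
PC=5  beq  r0, r1, L7        | r0=0 r1=3 r2=7 r3=3 r4=5 r5=3  [not taken]
PC=6  add  r4, r1, r0        | r0=0 r1=3 r2=7 r3=3 r4=3 r5=3
PC=7  slt  r4, r3, r4        | r0=0 r1=3 r2=7 r3=3 r4=0 r5=3
PC=8  xor  r2, r1, r2        | r0=0 r1=3 r2=4 r3=3 r4=0 r5=3
PC=9  add  r2, r5, r5        | r0=0 r1=3 r2=6 r3=3 r4=0 r5=3

9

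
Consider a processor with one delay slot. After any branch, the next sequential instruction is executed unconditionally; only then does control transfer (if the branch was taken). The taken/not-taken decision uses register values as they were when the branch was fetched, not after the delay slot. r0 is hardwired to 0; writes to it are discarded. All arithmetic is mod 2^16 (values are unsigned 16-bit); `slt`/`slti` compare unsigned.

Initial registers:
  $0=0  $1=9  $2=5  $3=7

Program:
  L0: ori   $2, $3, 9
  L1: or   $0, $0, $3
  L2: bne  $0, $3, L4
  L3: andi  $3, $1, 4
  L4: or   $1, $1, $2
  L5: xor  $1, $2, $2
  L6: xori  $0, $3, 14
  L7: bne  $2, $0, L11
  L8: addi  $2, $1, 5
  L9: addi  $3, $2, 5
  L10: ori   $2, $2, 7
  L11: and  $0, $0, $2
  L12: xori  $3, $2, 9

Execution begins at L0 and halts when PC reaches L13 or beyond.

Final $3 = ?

12

[0] ori   $2, $3, 9  →  {$0:0, $1:9, $2:15, $3:7}
[1] or   $0, $0, $3  →  {$0:0, $1:9, $2:15, $3:7}
[2] bne  $0, $3, L4  →  {$0:0, $1:9, $2:15, $3:7}  ⟨branch taken⟩
[3] andi  $3, $1, 4  →  {$0:0, $1:9, $2:15, $3:0}
[4] or   $1, $1, $2  →  {$0:0, $1:15, $2:15, $3:0}
[5] xor  $1, $2, $2  →  {$0:0, $1:0, $2:15, $3:0}
[6] xori  $0, $3, 14  →  {$0:0, $1:0, $2:15, $3:0}
[7] bne  $2, $0, L11  →  {$0:0, $1:0, $2:15, $3:0}  ⟨branch taken⟩
[8] addi  $2, $1, 5  →  {$0:0, $1:0, $2:5, $3:0}
[11] and  $0, $0, $2  →  {$0:0, $1:0, $2:5, $3:0}
[12] xori  $3, $2, 9  →  {$0:0, $1:0, $2:5, $3:12}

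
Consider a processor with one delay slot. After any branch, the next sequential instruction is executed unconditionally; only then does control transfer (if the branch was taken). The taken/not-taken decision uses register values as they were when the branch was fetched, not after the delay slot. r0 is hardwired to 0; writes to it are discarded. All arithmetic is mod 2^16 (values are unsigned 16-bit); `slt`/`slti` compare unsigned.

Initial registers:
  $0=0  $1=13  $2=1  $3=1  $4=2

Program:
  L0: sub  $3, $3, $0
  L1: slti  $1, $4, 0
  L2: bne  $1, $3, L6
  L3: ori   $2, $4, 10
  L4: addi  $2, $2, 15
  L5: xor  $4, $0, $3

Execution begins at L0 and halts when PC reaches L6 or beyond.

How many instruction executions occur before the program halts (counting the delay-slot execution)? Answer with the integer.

4

#0 sub  $3, $3, $0 ; 0/13/1/1/2
#1 slti  $1, $4, 0 ; 0/0/1/1/2
#2 bne  $1, $3, L6 ; 0/0/1/1/2 ; →target
#3 ori   $2, $4, 10 ; 0/0/10/1/2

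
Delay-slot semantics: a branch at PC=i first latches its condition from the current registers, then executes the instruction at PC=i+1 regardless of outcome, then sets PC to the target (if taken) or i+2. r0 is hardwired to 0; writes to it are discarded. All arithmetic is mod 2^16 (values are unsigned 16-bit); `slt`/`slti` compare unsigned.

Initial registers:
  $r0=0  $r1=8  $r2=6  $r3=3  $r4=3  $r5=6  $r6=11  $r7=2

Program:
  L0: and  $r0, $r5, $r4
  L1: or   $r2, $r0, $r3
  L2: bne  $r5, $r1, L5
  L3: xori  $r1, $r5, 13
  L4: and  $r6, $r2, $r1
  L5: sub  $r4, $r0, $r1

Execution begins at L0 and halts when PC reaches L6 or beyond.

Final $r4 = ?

PC=0  and  $r0, $r5, $r4     | $r0=0 $r1=8 $r2=6 $r3=3 $r4=3 $r5=6 $r6=11 $r7=2
PC=1  or   $r2, $r0, $r3     | $r0=0 $r1=8 $r2=3 $r3=3 $r4=3 $r5=6 $r6=11 $r7=2
PC=2  bne  $r5, $r1, L5      | $r0=0 $r1=8 $r2=3 $r3=3 $r4=3 $r5=6 $r6=11 $r7=2  [TAKEN]
PC=3  xori  $r1, $r5, 13     | $r0=0 $r1=11 $r2=3 $r3=3 $r4=3 $r5=6 $r6=11 $r7=2
PC=5  sub  $r4, $r0, $r1     | $r0=0 $r1=11 $r2=3 $r3=3 $r4=65525 $r5=6 $r6=11 $r7=2

65525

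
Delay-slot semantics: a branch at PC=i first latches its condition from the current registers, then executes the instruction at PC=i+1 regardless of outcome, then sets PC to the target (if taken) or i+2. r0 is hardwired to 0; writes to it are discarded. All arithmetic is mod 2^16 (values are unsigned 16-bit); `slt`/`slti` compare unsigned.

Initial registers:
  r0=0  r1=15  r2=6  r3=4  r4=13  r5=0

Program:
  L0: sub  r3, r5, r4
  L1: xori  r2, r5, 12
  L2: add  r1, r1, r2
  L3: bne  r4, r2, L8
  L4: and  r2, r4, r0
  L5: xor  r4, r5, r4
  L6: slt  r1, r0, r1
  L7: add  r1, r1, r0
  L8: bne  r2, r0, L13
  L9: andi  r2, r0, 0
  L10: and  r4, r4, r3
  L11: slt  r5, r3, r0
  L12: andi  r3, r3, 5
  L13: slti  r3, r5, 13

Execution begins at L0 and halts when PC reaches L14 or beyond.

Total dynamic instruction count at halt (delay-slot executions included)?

11

  step pc=0: sub  r3, r5, r4  regs=(0,15,6,65523,13,0)
  step pc=1: xori  r2, r5, 12  regs=(0,15,12,65523,13,0)
  step pc=2: add  r1, r1, r2  regs=(0,27,12,65523,13,0)
  step pc=3: bne  r4, r2, L8  cond=T  regs=(0,27,12,65523,13,0)
  step pc=4: and  r2, r4, r0  regs=(0,27,0,65523,13,0)
  step pc=8: bne  r2, r0, L13  cond=F  regs=(0,27,0,65523,13,0)
  step pc=9: andi  r2, r0, 0  regs=(0,27,0,65523,13,0)
  step pc=10: and  r4, r4, r3  regs=(0,27,0,65523,1,0)
  step pc=11: slt  r5, r3, r0  regs=(0,27,0,65523,1,0)
  step pc=12: andi  r3, r3, 5  regs=(0,27,0,1,1,0)
  step pc=13: slti  r3, r5, 13  regs=(0,27,0,1,1,0)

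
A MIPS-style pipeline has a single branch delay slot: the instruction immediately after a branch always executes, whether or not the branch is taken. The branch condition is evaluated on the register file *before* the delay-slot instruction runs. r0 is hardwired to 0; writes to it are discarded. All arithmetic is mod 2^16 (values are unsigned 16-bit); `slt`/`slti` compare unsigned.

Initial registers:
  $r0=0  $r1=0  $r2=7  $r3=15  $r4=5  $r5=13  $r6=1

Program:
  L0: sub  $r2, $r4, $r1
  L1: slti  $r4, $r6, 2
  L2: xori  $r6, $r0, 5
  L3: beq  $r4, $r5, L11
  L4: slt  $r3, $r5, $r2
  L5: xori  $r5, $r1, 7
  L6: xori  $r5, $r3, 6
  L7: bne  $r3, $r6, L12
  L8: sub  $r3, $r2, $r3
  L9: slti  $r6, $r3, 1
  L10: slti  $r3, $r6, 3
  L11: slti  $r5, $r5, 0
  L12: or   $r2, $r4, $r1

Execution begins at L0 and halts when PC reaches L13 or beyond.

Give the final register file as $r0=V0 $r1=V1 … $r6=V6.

$r0=0 $r1=0 $r2=1 $r3=5 $r4=1 $r5=6 $r6=5

#0 sub  $r2, $r4, $r1 ; 0/0/5/15/5/13/1
#1 slti  $r4, $r6, 2 ; 0/0/5/15/1/13/1
#2 xori  $r6, $r0, 5 ; 0/0/5/15/1/13/5
#3 beq  $r4, $r5, L11 ; 0/0/5/15/1/13/5 ; →fallthru
#4 slt  $r3, $r5, $r2 ; 0/0/5/0/1/13/5
#5 xori  $r5, $r1, 7 ; 0/0/5/0/1/7/5
#6 xori  $r5, $r3, 6 ; 0/0/5/0/1/6/5
#7 bne  $r3, $r6, L12 ; 0/0/5/0/1/6/5 ; →target
#8 sub  $r3, $r2, $r3 ; 0/0/5/5/1/6/5
#12 or   $r2, $r4, $r1 ; 0/0/1/5/1/6/5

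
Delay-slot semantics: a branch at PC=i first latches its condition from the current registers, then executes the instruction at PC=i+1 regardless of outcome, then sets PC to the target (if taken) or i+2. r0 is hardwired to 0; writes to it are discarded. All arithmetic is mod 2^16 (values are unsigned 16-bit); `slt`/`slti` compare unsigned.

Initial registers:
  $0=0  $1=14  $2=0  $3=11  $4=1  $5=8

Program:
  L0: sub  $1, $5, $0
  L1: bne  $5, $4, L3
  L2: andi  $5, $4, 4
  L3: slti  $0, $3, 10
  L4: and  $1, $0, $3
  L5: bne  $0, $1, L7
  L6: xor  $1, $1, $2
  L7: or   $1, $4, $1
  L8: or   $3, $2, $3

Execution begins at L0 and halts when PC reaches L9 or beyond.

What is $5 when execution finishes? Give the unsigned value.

0

[0] sub  $1, $5, $0  →  {$0:0, $1:8, $2:0, $3:11, $4:1, $5:8}
[1] bne  $5, $4, L3  →  {$0:0, $1:8, $2:0, $3:11, $4:1, $5:8}  ⟨branch taken⟩
[2] andi  $5, $4, 4  →  {$0:0, $1:8, $2:0, $3:11, $4:1, $5:0}
[3] slti  $0, $3, 10  →  {$0:0, $1:8, $2:0, $3:11, $4:1, $5:0}
[4] and  $1, $0, $3  →  {$0:0, $1:0, $2:0, $3:11, $4:1, $5:0}
[5] bne  $0, $1, L7  →  {$0:0, $1:0, $2:0, $3:11, $4:1, $5:0}  ⟨branch fallthrough⟩
[6] xor  $1, $1, $2  →  {$0:0, $1:0, $2:0, $3:11, $4:1, $5:0}
[7] or   $1, $4, $1  →  {$0:0, $1:1, $2:0, $3:11, $4:1, $5:0}
[8] or   $3, $2, $3  →  {$0:0, $1:1, $2:0, $3:11, $4:1, $5:0}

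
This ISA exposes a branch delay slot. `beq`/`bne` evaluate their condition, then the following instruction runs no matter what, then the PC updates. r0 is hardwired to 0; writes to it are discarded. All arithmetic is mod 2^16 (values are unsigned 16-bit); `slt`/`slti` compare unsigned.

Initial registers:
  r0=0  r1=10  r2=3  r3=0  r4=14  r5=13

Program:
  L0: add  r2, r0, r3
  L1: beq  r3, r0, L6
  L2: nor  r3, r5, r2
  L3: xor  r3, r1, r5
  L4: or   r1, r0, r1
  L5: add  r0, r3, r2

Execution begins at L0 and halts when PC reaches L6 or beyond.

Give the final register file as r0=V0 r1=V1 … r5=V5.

[0] add  r2, r0, r3  →  {r0:0, r1:10, r2:0, r3:0, r4:14, r5:13}
[1] beq  r3, r0, L6  →  {r0:0, r1:10, r2:0, r3:0, r4:14, r5:13}  ⟨branch taken⟩
[2] nor  r3, r5, r2  →  {r0:0, r1:10, r2:0, r3:65522, r4:14, r5:13}

r0=0 r1=10 r2=0 r3=65522 r4=14 r5=13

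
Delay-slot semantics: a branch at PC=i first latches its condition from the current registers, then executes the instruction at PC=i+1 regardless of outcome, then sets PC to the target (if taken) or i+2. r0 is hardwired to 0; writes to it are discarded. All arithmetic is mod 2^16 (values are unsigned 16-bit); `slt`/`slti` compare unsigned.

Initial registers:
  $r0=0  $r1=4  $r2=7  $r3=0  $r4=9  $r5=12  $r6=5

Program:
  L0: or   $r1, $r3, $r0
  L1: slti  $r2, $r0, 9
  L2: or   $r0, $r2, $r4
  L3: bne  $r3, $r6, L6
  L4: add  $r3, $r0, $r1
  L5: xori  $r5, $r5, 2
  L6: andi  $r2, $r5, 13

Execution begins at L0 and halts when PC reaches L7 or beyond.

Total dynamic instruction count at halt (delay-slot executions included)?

6

[0] or   $r1, $r3, $r0  →  {$r0:0, $r1:0, $r2:7, $r3:0, $r4:9, $r5:12, $r6:5}
[1] slti  $r2, $r0, 9  →  {$r0:0, $r1:0, $r2:1, $r3:0, $r4:9, $r5:12, $r6:5}
[2] or   $r0, $r2, $r4  →  {$r0:0, $r1:0, $r2:1, $r3:0, $r4:9, $r5:12, $r6:5}
[3] bne  $r3, $r6, L6  →  {$r0:0, $r1:0, $r2:1, $r3:0, $r4:9, $r5:12, $r6:5}  ⟨branch taken⟩
[4] add  $r3, $r0, $r1  →  {$r0:0, $r1:0, $r2:1, $r3:0, $r4:9, $r5:12, $r6:5}
[6] andi  $r2, $r5, 13  →  {$r0:0, $r1:0, $r2:12, $r3:0, $r4:9, $r5:12, $r6:5}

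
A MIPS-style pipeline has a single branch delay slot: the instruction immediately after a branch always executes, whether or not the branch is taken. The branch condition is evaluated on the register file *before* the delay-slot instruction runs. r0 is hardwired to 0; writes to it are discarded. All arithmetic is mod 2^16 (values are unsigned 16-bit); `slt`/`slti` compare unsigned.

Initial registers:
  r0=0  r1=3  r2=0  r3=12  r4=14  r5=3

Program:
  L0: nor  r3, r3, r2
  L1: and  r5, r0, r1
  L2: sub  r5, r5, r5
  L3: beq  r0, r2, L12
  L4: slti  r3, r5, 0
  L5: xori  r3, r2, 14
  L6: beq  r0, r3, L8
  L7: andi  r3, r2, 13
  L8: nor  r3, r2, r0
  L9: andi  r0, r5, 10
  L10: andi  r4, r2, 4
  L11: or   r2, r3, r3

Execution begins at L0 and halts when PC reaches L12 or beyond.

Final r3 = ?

0

PC=0  nor  r3, r3, r2        | r0=0 r1=3 r2=0 r3=65523 r4=14 r5=3
PC=1  and  r5, r0, r1        | r0=0 r1=3 r2=0 r3=65523 r4=14 r5=0
PC=2  sub  r5, r5, r5        | r0=0 r1=3 r2=0 r3=65523 r4=14 r5=0
PC=3  beq  r0, r2, L12       | r0=0 r1=3 r2=0 r3=65523 r4=14 r5=0  [TAKEN]
PC=4  slti  r3, r5, 0        | r0=0 r1=3 r2=0 r3=0 r4=14 r5=0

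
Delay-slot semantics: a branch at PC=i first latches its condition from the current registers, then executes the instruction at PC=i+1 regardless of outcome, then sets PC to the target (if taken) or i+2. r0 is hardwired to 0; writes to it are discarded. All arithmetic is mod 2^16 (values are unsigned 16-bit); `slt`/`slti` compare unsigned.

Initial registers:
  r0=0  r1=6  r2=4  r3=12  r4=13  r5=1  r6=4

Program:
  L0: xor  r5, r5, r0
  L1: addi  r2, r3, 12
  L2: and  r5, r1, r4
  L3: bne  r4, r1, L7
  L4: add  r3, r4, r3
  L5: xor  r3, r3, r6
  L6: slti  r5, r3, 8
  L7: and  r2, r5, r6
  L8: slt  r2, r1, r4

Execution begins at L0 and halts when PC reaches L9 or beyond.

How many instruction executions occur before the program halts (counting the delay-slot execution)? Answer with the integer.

PC=0  xor  r5, r5, r0        | r0=0 r1=6 r2=4 r3=12 r4=13 r5=1 r6=4
PC=1  addi  r2, r3, 12       | r0=0 r1=6 r2=24 r3=12 r4=13 r5=1 r6=4
PC=2  and  r5, r1, r4        | r0=0 r1=6 r2=24 r3=12 r4=13 r5=4 r6=4
PC=3  bne  r4, r1, L7        | r0=0 r1=6 r2=24 r3=12 r4=13 r5=4 r6=4  [TAKEN]
PC=4  add  r3, r4, r3        | r0=0 r1=6 r2=24 r3=25 r4=13 r5=4 r6=4
PC=7  and  r2, r5, r6        | r0=0 r1=6 r2=4 r3=25 r4=13 r5=4 r6=4
PC=8  slt  r2, r1, r4        | r0=0 r1=6 r2=1 r3=25 r4=13 r5=4 r6=4

7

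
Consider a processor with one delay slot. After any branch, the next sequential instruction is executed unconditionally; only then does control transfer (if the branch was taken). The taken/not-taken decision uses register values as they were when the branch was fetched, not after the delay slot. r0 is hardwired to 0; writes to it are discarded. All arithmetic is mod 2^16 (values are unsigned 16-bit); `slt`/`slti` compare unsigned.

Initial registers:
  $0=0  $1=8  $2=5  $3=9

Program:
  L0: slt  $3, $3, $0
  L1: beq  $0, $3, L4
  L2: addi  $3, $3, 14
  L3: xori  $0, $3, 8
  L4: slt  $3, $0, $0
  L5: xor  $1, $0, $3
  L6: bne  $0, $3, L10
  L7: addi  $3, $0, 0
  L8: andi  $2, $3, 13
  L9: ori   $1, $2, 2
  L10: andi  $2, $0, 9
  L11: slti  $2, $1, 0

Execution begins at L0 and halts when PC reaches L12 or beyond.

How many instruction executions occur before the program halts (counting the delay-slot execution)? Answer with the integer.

PC=0  slt  $3, $3, $0        | $0=0 $1=8 $2=5 $3=0
PC=1  beq  $0, $3, L4        | $0=0 $1=8 $2=5 $3=0  [TAKEN]
PC=2  addi  $3, $3, 14       | $0=0 $1=8 $2=5 $3=14
PC=4  slt  $3, $0, $0        | $0=0 $1=8 $2=5 $3=0
PC=5  xor  $1, $0, $3        | $0=0 $1=0 $2=5 $3=0
PC=6  bne  $0, $3, L10       | $0=0 $1=0 $2=5 $3=0  [not taken]
PC=7  addi  $3, $0, 0        | $0=0 $1=0 $2=5 $3=0
PC=8  andi  $2, $3, 13       | $0=0 $1=0 $2=0 $3=0
PC=9  ori   $1, $2, 2        | $0=0 $1=2 $2=0 $3=0
PC=10 andi  $2, $0, 9        | $0=0 $1=2 $2=0 $3=0
PC=11 slti  $2, $1, 0        | $0=0 $1=2 $2=0 $3=0

11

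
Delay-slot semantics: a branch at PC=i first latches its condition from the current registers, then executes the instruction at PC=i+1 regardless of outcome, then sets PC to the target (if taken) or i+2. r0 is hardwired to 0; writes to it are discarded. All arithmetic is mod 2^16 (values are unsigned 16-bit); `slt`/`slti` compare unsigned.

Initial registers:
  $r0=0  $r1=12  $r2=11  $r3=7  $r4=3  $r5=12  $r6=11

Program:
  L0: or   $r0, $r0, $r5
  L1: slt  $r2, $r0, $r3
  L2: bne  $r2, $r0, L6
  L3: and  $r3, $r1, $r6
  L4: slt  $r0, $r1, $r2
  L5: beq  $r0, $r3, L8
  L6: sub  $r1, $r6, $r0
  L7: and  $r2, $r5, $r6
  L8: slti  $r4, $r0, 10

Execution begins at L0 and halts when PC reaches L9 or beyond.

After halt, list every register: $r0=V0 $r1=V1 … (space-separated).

[0] or   $r0, $r0, $r5  →  {$r0:0, $r1:12, $r2:11, $r3:7, $r4:3, $r5:12, $r6:11}
[1] slt  $r2, $r0, $r3  →  {$r0:0, $r1:12, $r2:1, $r3:7, $r4:3, $r5:12, $r6:11}
[2] bne  $r2, $r0, L6  →  {$r0:0, $r1:12, $r2:1, $r3:7, $r4:3, $r5:12, $r6:11}  ⟨branch taken⟩
[3] and  $r3, $r1, $r6  →  {$r0:0, $r1:12, $r2:1, $r3:8, $r4:3, $r5:12, $r6:11}
[6] sub  $r1, $r6, $r0  →  {$r0:0, $r1:11, $r2:1, $r3:8, $r4:3, $r5:12, $r6:11}
[7] and  $r2, $r5, $r6  →  {$r0:0, $r1:11, $r2:8, $r3:8, $r4:3, $r5:12, $r6:11}
[8] slti  $r4, $r0, 10  →  {$r0:0, $r1:11, $r2:8, $r3:8, $r4:1, $r5:12, $r6:11}

$r0=0 $r1=11 $r2=8 $r3=8 $r4=1 $r5=12 $r6=11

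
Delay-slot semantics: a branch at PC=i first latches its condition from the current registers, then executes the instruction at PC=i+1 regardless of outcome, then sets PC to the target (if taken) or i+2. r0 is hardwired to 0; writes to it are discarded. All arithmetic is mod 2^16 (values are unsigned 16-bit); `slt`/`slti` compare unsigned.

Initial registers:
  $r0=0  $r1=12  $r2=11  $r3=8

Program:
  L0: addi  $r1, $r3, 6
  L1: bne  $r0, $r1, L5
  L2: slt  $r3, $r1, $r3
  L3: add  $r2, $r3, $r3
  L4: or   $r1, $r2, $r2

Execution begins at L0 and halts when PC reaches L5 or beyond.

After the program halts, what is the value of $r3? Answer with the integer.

0

  step pc=0: addi  $r1, $r3, 6  regs=(0,14,11,8)
  step pc=1: bne  $r0, $r1, L5  cond=T  regs=(0,14,11,8)
  step pc=2: slt  $r3, $r1, $r3  regs=(0,14,11,0)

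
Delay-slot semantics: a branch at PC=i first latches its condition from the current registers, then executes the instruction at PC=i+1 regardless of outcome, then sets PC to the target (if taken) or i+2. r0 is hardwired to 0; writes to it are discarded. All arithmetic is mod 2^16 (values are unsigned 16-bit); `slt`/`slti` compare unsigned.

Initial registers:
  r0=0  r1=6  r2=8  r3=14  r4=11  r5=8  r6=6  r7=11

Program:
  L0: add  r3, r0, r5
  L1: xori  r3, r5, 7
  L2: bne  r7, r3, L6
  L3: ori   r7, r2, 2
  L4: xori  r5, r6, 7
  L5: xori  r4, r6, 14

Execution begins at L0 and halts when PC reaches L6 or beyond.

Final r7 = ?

  step pc=0: add  r3, r0, r5  regs=(0,6,8,8,11,8,6,11)
  step pc=1: xori  r3, r5, 7  regs=(0,6,8,15,11,8,6,11)
  step pc=2: bne  r7, r3, L6  cond=T  regs=(0,6,8,15,11,8,6,11)
  step pc=3: ori   r7, r2, 2  regs=(0,6,8,15,11,8,6,10)

10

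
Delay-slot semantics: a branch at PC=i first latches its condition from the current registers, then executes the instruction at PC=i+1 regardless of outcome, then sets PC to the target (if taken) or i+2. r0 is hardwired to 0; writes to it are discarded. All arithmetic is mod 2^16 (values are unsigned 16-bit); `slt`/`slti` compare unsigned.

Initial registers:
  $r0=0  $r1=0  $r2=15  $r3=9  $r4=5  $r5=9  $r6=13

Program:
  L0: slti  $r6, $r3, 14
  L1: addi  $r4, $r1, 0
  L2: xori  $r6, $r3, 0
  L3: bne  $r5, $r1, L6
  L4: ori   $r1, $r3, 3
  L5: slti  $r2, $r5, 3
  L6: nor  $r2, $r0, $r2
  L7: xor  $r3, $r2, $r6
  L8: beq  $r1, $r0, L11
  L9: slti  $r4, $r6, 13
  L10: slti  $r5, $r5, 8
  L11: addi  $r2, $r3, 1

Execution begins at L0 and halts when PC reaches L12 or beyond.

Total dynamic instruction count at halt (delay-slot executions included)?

11

#0 slti  $r6, $r3, 14 ; 0/0/15/9/5/9/1
#1 addi  $r4, $r1, 0 ; 0/0/15/9/0/9/1
#2 xori  $r6, $r3, 0 ; 0/0/15/9/0/9/9
#3 bne  $r5, $r1, L6 ; 0/0/15/9/0/9/9 ; →target
#4 ori   $r1, $r3, 3 ; 0/11/15/9/0/9/9
#6 nor  $r2, $r0, $r2 ; 0/11/65520/9/0/9/9
#7 xor  $r3, $r2, $r6 ; 0/11/65520/65529/0/9/9
#8 beq  $r1, $r0, L11 ; 0/11/65520/65529/0/9/9 ; →fallthru
#9 slti  $r4, $r6, 13 ; 0/11/65520/65529/1/9/9
#10 slti  $r5, $r5, 8 ; 0/11/65520/65529/1/0/9
#11 addi  $r2, $r3, 1 ; 0/11/65530/65529/1/0/9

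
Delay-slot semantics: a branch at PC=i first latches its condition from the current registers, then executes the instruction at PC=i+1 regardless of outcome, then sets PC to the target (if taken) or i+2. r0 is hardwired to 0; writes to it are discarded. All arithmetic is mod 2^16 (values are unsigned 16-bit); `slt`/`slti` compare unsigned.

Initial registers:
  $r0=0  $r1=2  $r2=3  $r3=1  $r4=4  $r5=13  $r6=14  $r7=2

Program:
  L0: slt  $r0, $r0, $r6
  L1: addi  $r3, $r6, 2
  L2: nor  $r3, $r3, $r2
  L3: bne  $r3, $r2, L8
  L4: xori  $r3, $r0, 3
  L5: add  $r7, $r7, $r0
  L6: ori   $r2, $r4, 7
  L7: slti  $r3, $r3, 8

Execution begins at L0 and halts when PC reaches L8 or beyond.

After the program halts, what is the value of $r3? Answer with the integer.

3

PC=0  slt  $r0, $r0, $r6     | $r0=0 $r1=2 $r2=3 $r3=1 $r4=4 $r5=13 $r6=14 $r7=2
PC=1  addi  $r3, $r6, 2      | $r0=0 $r1=2 $r2=3 $r3=16 $r4=4 $r5=13 $r6=14 $r7=2
PC=2  nor  $r3, $r3, $r2     | $r0=0 $r1=2 $r2=3 $r3=65516 $r4=4 $r5=13 $r6=14 $r7=2
PC=3  bne  $r3, $r2, L8      | $r0=0 $r1=2 $r2=3 $r3=65516 $r4=4 $r5=13 $r6=14 $r7=2  [TAKEN]
PC=4  xori  $r3, $r0, 3      | $r0=0 $r1=2 $r2=3 $r3=3 $r4=4 $r5=13 $r6=14 $r7=2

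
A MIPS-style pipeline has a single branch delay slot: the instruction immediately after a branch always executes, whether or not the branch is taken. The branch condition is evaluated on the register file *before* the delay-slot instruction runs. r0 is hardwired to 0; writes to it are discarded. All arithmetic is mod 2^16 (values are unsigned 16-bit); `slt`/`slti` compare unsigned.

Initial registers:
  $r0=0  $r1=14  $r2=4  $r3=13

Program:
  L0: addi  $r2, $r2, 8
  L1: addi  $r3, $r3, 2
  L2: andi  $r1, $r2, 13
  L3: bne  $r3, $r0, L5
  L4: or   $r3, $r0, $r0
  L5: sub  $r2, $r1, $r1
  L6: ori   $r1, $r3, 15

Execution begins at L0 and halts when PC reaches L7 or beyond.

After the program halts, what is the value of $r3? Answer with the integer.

PC=0  addi  $r2, $r2, 8      | $r0=0 $r1=14 $r2=12 $r3=13
PC=1  addi  $r3, $r3, 2      | $r0=0 $r1=14 $r2=12 $r3=15
PC=2  andi  $r1, $r2, 13     | $r0=0 $r1=12 $r2=12 $r3=15
PC=3  bne  $r3, $r0, L5      | $r0=0 $r1=12 $r2=12 $r3=15  [TAKEN]
PC=4  or   $r3, $r0, $r0     | $r0=0 $r1=12 $r2=12 $r3=0
PC=5  sub  $r2, $r1, $r1     | $r0=0 $r1=12 $r2=0 $r3=0
PC=6  ori   $r1, $r3, 15     | $r0=0 $r1=15 $r2=0 $r3=0

0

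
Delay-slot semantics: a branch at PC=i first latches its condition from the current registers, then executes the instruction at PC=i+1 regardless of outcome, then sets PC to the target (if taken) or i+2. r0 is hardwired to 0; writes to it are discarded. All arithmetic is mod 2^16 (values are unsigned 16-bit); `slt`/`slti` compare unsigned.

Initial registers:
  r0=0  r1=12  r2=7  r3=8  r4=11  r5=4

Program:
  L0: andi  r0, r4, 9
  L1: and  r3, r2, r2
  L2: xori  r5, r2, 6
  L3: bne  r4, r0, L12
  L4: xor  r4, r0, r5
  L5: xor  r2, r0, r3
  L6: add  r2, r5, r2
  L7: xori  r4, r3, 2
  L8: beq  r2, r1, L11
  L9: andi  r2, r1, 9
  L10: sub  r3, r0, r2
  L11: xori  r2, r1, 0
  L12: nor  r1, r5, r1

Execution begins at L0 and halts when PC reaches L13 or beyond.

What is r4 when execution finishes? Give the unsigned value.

1

  step pc=0: andi  r0, r4, 9  regs=(0,12,7,8,11,4)
  step pc=1: and  r3, r2, r2  regs=(0,12,7,7,11,4)
  step pc=2: xori  r5, r2, 6  regs=(0,12,7,7,11,1)
  step pc=3: bne  r4, r0, L12  cond=T  regs=(0,12,7,7,11,1)
  step pc=4: xor  r4, r0, r5  regs=(0,12,7,7,1,1)
  step pc=12: nor  r1, r5, r1  regs=(0,65522,7,7,1,1)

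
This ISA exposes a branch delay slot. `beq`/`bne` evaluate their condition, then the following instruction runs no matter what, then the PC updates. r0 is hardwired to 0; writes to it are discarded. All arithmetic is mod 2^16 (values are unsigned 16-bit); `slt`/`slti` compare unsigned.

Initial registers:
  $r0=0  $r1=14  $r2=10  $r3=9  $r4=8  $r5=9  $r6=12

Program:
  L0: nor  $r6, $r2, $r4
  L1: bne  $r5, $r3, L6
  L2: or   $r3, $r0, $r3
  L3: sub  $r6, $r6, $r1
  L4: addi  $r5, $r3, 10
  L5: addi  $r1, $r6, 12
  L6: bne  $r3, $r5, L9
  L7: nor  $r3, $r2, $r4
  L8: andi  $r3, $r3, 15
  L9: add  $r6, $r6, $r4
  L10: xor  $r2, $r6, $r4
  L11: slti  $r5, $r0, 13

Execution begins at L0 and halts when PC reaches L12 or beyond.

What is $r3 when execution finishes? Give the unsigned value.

[0] nor  $r6, $r2, $r4  →  {$r0:0, $r1:14, $r2:10, $r3:9, $r4:8, $r5:9, $r6:65525}
[1] bne  $r5, $r3, L6  →  {$r0:0, $r1:14, $r2:10, $r3:9, $r4:8, $r5:9, $r6:65525}  ⟨branch fallthrough⟩
[2] or   $r3, $r0, $r3  →  {$r0:0, $r1:14, $r2:10, $r3:9, $r4:8, $r5:9, $r6:65525}
[3] sub  $r6, $r6, $r1  →  {$r0:0, $r1:14, $r2:10, $r3:9, $r4:8, $r5:9, $r6:65511}
[4] addi  $r5, $r3, 10  →  {$r0:0, $r1:14, $r2:10, $r3:9, $r4:8, $r5:19, $r6:65511}
[5] addi  $r1, $r6, 12  →  {$r0:0, $r1:65523, $r2:10, $r3:9, $r4:8, $r5:19, $r6:65511}
[6] bne  $r3, $r5, L9  →  {$r0:0, $r1:65523, $r2:10, $r3:9, $r4:8, $r5:19, $r6:65511}  ⟨branch taken⟩
[7] nor  $r3, $r2, $r4  →  {$r0:0, $r1:65523, $r2:10, $r3:65525, $r4:8, $r5:19, $r6:65511}
[9] add  $r6, $r6, $r4  →  {$r0:0, $r1:65523, $r2:10, $r3:65525, $r4:8, $r5:19, $r6:65519}
[10] xor  $r2, $r6, $r4  →  {$r0:0, $r1:65523, $r2:65511, $r3:65525, $r4:8, $r5:19, $r6:65519}
[11] slti  $r5, $r0, 13  →  {$r0:0, $r1:65523, $r2:65511, $r3:65525, $r4:8, $r5:1, $r6:65519}

65525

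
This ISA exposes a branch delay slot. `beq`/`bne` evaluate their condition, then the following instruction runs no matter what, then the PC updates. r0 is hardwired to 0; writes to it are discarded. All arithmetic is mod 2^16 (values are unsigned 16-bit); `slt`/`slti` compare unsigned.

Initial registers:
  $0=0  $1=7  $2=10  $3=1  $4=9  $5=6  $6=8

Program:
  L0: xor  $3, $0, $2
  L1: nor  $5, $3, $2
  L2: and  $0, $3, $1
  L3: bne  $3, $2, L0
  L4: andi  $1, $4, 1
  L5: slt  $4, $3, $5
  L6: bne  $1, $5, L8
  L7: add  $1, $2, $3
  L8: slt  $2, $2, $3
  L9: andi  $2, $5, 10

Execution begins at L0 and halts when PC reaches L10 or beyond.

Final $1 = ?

[0] xor  $3, $0, $2  →  {$0:0, $1:7, $2:10, $3:10, $4:9, $5:6, $6:8}
[1] nor  $5, $3, $2  →  {$0:0, $1:7, $2:10, $3:10, $4:9, $5:65525, $6:8}
[2] and  $0, $3, $1  →  {$0:0, $1:7, $2:10, $3:10, $4:9, $5:65525, $6:8}
[3] bne  $3, $2, L0  →  {$0:0, $1:7, $2:10, $3:10, $4:9, $5:65525, $6:8}  ⟨branch fallthrough⟩
[4] andi  $1, $4, 1  →  {$0:0, $1:1, $2:10, $3:10, $4:9, $5:65525, $6:8}
[5] slt  $4, $3, $5  →  {$0:0, $1:1, $2:10, $3:10, $4:1, $5:65525, $6:8}
[6] bne  $1, $5, L8  →  {$0:0, $1:1, $2:10, $3:10, $4:1, $5:65525, $6:8}  ⟨branch taken⟩
[7] add  $1, $2, $3  →  {$0:0, $1:20, $2:10, $3:10, $4:1, $5:65525, $6:8}
[8] slt  $2, $2, $3  →  {$0:0, $1:20, $2:0, $3:10, $4:1, $5:65525, $6:8}
[9] andi  $2, $5, 10  →  {$0:0, $1:20, $2:0, $3:10, $4:1, $5:65525, $6:8}

20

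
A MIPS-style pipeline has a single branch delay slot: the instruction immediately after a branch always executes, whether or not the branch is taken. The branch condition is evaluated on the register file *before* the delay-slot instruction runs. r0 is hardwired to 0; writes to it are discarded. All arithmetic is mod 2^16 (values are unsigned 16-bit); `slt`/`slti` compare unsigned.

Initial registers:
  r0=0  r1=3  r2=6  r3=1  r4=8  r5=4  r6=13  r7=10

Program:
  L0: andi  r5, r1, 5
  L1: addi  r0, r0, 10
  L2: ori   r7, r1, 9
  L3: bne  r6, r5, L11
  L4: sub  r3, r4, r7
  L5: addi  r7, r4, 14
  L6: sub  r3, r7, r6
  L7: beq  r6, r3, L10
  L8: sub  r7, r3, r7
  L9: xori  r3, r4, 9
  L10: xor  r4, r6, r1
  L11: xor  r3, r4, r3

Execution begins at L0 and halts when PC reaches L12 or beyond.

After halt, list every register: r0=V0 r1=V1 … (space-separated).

PC=0  andi  r5, r1, 5        | r0=0 r1=3 r2=6 r3=1 r4=8 r5=1 r6=13 r7=10
PC=1  addi  r0, r0, 10       | r0=0 r1=3 r2=6 r3=1 r4=8 r5=1 r6=13 r7=10
PC=2  ori   r7, r1, 9        | r0=0 r1=3 r2=6 r3=1 r4=8 r5=1 r6=13 r7=11
PC=3  bne  r6, r5, L11       | r0=0 r1=3 r2=6 r3=1 r4=8 r5=1 r6=13 r7=11  [TAKEN]
PC=4  sub  r3, r4, r7        | r0=0 r1=3 r2=6 r3=65533 r4=8 r5=1 r6=13 r7=11
PC=11 xor  r3, r4, r3        | r0=0 r1=3 r2=6 r3=65525 r4=8 r5=1 r6=13 r7=11

r0=0 r1=3 r2=6 r3=65525 r4=8 r5=1 r6=13 r7=11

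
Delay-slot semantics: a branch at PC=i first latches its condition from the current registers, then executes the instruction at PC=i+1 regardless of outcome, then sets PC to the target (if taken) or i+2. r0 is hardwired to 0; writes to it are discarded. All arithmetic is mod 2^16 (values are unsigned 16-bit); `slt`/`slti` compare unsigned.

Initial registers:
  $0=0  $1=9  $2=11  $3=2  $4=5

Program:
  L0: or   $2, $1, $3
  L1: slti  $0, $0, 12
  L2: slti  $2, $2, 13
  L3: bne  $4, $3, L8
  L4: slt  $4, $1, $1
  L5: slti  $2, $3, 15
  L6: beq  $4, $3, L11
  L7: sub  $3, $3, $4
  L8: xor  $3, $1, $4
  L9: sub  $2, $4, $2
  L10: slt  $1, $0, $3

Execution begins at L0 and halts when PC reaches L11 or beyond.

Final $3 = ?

9

  step pc=0: or   $2, $1, $3  regs=(0,9,11,2,5)
  step pc=1: slti  $0, $0, 12  regs=(0,9,11,2,5)
  step pc=2: slti  $2, $2, 13  regs=(0,9,1,2,5)
  step pc=3: bne  $4, $3, L8  cond=T  regs=(0,9,1,2,5)
  step pc=4: slt  $4, $1, $1  regs=(0,9,1,2,0)
  step pc=8: xor  $3, $1, $4  regs=(0,9,1,9,0)
  step pc=9: sub  $2, $4, $2  regs=(0,9,65535,9,0)
  step pc=10: slt  $1, $0, $3  regs=(0,1,65535,9,0)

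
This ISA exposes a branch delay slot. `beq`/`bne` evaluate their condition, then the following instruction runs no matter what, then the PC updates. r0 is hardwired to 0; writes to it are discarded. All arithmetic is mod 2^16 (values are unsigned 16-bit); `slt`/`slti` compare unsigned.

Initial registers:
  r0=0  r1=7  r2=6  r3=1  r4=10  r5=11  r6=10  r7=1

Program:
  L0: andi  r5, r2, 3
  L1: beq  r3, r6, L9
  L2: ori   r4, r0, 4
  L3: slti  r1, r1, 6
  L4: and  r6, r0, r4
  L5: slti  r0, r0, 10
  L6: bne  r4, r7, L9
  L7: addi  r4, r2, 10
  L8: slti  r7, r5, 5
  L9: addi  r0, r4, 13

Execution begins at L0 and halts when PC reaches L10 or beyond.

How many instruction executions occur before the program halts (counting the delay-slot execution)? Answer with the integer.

9

#0 andi  r5, r2, 3 ; 0/7/6/1/10/2/10/1
#1 beq  r3, r6, L9 ; 0/7/6/1/10/2/10/1 ; →fallthru
#2 ori   r4, r0, 4 ; 0/7/6/1/4/2/10/1
#3 slti  r1, r1, 6 ; 0/0/6/1/4/2/10/1
#4 and  r6, r0, r4 ; 0/0/6/1/4/2/0/1
#5 slti  r0, r0, 10 ; 0/0/6/1/4/2/0/1
#6 bne  r4, r7, L9 ; 0/0/6/1/4/2/0/1 ; →target
#7 addi  r4, r2, 10 ; 0/0/6/1/16/2/0/1
#9 addi  r0, r4, 13 ; 0/0/6/1/16/2/0/1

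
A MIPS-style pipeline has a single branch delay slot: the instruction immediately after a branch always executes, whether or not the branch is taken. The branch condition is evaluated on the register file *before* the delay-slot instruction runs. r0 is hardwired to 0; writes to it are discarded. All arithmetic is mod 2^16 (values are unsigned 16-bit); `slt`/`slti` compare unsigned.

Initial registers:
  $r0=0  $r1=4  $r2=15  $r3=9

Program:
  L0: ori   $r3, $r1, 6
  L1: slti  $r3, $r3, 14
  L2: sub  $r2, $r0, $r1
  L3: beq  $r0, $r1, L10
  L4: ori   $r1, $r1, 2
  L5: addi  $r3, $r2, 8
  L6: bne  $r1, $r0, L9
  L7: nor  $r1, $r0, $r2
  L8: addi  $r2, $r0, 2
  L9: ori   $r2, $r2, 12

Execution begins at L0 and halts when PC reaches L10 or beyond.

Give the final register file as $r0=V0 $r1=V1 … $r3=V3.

  step pc=0: ori   $r3, $r1, 6  regs=(0,4,15,6)
  step pc=1: slti  $r3, $r3, 14  regs=(0,4,15,1)
  step pc=2: sub  $r2, $r0, $r1  regs=(0,4,65532,1)
  step pc=3: beq  $r0, $r1, L10  cond=F  regs=(0,4,65532,1)
  step pc=4: ori   $r1, $r1, 2  regs=(0,6,65532,1)
  step pc=5: addi  $r3, $r2, 8  regs=(0,6,65532,4)
  step pc=6: bne  $r1, $r0, L9  cond=T  regs=(0,6,65532,4)
  step pc=7: nor  $r1, $r0, $r2  regs=(0,3,65532,4)
  step pc=9: ori   $r2, $r2, 12  regs=(0,3,65532,4)

$r0=0 $r1=3 $r2=65532 $r3=4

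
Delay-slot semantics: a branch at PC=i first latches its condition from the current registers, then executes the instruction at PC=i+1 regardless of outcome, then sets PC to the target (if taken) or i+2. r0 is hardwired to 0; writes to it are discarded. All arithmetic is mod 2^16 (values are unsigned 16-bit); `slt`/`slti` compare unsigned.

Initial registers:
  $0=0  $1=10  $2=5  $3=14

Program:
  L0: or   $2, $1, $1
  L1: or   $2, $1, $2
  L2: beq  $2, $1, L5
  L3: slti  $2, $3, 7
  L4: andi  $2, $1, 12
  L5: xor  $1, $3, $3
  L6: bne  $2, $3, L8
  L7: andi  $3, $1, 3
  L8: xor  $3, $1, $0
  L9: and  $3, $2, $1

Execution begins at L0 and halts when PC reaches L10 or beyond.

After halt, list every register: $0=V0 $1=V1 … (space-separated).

  step pc=0: or   $2, $1, $1  regs=(0,10,10,14)
  step pc=1: or   $2, $1, $2  regs=(0,10,10,14)
  step pc=2: beq  $2, $1, L5  cond=T  regs=(0,10,10,14)
  step pc=3: slti  $2, $3, 7  regs=(0,10,0,14)
  step pc=5: xor  $1, $3, $3  regs=(0,0,0,14)
  step pc=6: bne  $2, $3, L8  cond=T  regs=(0,0,0,14)
  step pc=7: andi  $3, $1, 3  regs=(0,0,0,0)
  step pc=8: xor  $3, $1, $0  regs=(0,0,0,0)
  step pc=9: and  $3, $2, $1  regs=(0,0,0,0)

$0=0 $1=0 $2=0 $3=0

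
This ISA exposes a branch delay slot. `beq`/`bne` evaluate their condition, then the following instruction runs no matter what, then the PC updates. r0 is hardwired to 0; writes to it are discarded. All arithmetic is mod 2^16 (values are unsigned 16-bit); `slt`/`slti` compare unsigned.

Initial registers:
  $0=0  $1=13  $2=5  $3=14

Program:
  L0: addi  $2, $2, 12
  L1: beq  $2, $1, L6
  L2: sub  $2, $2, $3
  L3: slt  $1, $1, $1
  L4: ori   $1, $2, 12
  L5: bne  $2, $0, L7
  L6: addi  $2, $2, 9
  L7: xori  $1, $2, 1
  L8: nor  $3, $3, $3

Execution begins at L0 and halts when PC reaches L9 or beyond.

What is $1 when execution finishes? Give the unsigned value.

13

#0 addi  $2, $2, 12 ; 0/13/17/14
#1 beq  $2, $1, L6 ; 0/13/17/14 ; →fallthru
#2 sub  $2, $2, $3 ; 0/13/3/14
#3 slt  $1, $1, $1 ; 0/0/3/14
#4 ori   $1, $2, 12 ; 0/15/3/14
#5 bne  $2, $0, L7 ; 0/15/3/14 ; →target
#6 addi  $2, $2, 9 ; 0/15/12/14
#7 xori  $1, $2, 1 ; 0/13/12/14
#8 nor  $3, $3, $3 ; 0/13/12/65521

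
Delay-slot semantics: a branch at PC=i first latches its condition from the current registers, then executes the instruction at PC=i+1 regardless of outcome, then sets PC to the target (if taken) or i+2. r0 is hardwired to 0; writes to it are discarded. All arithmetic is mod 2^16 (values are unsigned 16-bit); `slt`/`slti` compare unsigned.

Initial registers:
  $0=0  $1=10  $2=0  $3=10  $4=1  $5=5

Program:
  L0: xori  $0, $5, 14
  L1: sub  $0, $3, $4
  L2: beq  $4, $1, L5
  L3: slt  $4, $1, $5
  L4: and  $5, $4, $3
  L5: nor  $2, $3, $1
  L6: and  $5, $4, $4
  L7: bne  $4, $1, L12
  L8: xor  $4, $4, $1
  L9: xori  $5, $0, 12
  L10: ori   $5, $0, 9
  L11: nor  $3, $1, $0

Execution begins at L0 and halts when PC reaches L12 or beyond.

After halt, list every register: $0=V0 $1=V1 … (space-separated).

PC=0  xori  $0, $5, 14       | $0=0 $1=10 $2=0 $3=10 $4=1 $5=5
PC=1  sub  $0, $3, $4        | $0=0 $1=10 $2=0 $3=10 $4=1 $5=5
PC=2  beq  $4, $1, L5        | $0=0 $1=10 $2=0 $3=10 $4=1 $5=5  [not taken]
PC=3  slt  $4, $1, $5        | $0=0 $1=10 $2=0 $3=10 $4=0 $5=5
PC=4  and  $5, $4, $3        | $0=0 $1=10 $2=0 $3=10 $4=0 $5=0
PC=5  nor  $2, $3, $1        | $0=0 $1=10 $2=65525 $3=10 $4=0 $5=0
PC=6  and  $5, $4, $4        | $0=0 $1=10 $2=65525 $3=10 $4=0 $5=0
PC=7  bne  $4, $1, L12       | $0=0 $1=10 $2=65525 $3=10 $4=0 $5=0  [TAKEN]
PC=8  xor  $4, $4, $1        | $0=0 $1=10 $2=65525 $3=10 $4=10 $5=0

$0=0 $1=10 $2=65525 $3=10 $4=10 $5=0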